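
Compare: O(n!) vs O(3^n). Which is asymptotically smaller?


exponential (base 3) grows slower than factorial
O(3^n) is asymptotically smaller; O(n!) grows faster


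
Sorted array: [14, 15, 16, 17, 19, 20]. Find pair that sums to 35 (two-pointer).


Two pointers: lo=0, hi=5
Found pair: (15, 20) summing to 35


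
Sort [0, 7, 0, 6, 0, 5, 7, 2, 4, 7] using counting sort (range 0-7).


Count array: [3, 0, 1, 0, 1, 1, 1, 3]
Reconstruct: [0, 0, 0, 2, 4, 5, 6, 7, 7, 7]


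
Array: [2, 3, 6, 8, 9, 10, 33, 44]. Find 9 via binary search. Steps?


Search for 9:
[0,7] mid=3 arr[3]=8
[4,7] mid=5 arr[5]=10
[4,4] mid=4 arr[4]=9
Total: 3 comparisons


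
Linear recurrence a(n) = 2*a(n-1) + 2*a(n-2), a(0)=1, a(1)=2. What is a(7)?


Build bottom-up:
...a(5)=120, a(6)=328, a(7)=2*328+2*120=896


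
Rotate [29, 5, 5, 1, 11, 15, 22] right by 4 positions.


Right rotate by 4: [1, 11, 15, 22, 29, 5, 5]


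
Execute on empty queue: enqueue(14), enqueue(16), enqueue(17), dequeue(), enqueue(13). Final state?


enqueue(14) -> [14]
enqueue(16) -> [14, 16]
enqueue(17) -> [14, 16, 17]
dequeue() returns 14 -> [16, 17]
enqueue(13) -> [16, 17, 13]
Final queue (front to back): [16, 17, 13]


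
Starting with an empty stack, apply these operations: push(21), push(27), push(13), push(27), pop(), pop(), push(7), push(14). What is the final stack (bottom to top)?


push(21) -> [21]
push(27) -> [21, 27]
push(13) -> [21, 27, 13]
push(27) -> [21, 27, 13, 27]
pop() returns 27 -> [21, 27, 13]
pop() returns 13 -> [21, 27]
push(7) -> [21, 27, 7]
push(14) -> [21, 27, 7, 14]
Final stack (bottom to top): [21, 27, 7, 14]


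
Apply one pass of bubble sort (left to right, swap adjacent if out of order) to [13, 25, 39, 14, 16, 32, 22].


After one pass: [13, 25, 14, 16, 32, 22, 39]


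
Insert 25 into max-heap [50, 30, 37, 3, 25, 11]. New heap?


Append 25: [50, 30, 37, 3, 25, 11, 25]
Bubble up: no swaps needed
Result: [50, 30, 37, 3, 25, 11, 25]


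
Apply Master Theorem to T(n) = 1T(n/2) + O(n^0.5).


a=1, b=2, c=0.5. log_2(1)=0 < c=0.5. Case 3: O(n^c) = O(sqrt(n))
Complexity: O(sqrt(n))


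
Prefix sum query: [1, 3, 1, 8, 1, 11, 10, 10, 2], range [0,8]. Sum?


Prefix sums: [0, 1, 4, 5, 13, 14, 25, 35, 45, 47]
Sum[0..8] = prefix[9] - prefix[0] = 47 - 0 = 47


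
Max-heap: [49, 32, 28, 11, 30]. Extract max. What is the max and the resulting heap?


Max = 49
Replace root with last, heapify down
Resulting heap: [32, 30, 28, 11]


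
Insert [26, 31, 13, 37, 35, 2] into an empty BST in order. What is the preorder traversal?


Root = 26; build tree by BST insertion.
Preorder traversal: [26, 13, 2, 31, 37, 35]


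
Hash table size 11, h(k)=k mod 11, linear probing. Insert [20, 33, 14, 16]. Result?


Insertions: 20->slot 9; 33->slot 0; 14->slot 3; 16->slot 5
Table: [33, None, None, 14, None, 16, None, None, None, 20, None]


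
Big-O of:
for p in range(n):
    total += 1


Per nesting level: O(n) = O(n)
Complexity: O(n)


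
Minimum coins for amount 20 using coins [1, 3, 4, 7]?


dp[0]=0; dp[i]=1+min(dp[i-c] for c in coins)
...dp[15]=3, dp[16]=4, dp[17]=3, dp[18]=3, dp[19]=4, dp[20]=4
Minimum coins for 20 = 4


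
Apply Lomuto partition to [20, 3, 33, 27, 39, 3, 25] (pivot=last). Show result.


Elements <= 25 go left of pivot.
Result: [20, 3, 3, 25, 39, 33, 27], pivot at index 3


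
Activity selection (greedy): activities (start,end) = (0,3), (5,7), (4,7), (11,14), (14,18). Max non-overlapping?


Greedy: pick earliest-ending, then skip overlaps.
Selected (4 activities): [(0, 3), (5, 7), (11, 14), (14, 18)]


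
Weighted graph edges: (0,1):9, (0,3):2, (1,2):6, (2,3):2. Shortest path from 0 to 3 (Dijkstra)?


Dijkstra from 0:
Distances: {0: 0, 1: 9, 2: 4, 3: 2}
Shortest distance to 3 = 2, path = [0, 3]


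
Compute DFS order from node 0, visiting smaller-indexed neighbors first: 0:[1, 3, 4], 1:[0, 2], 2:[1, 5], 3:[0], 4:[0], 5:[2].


DFS stack-based: start with [0]
Visit order: [0, 1, 2, 5, 3, 4]


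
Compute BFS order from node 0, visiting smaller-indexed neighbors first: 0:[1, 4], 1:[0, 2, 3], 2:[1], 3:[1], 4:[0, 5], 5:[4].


BFS queue: start with [0]
Visit order: [0, 1, 4, 2, 3, 5]


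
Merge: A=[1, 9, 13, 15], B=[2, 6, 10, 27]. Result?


Compare heads, take smaller each step.
Merged: [1, 2, 6, 9, 10, 13, 15, 27]


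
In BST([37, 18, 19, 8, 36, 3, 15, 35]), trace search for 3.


BST root = 37
Search for 3: compare at each node
Path: [37, 18, 8, 3]


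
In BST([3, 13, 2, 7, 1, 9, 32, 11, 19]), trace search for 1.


BST root = 3
Search for 1: compare at each node
Path: [3, 2, 1]


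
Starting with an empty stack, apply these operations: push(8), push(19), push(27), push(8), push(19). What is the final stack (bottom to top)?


push(8) -> [8]
push(19) -> [8, 19]
push(27) -> [8, 19, 27]
push(8) -> [8, 19, 27, 8]
push(19) -> [8, 19, 27, 8, 19]
Final stack (bottom to top): [8, 19, 27, 8, 19]


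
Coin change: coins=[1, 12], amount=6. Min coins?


dp[0]=0; dp[i]=1+min(dp[i-c] for c in coins)
...dp[1]=1, dp[2]=2, dp[3]=3, dp[4]=4, dp[5]=5, dp[6]=6
Minimum coins for 6 = 6


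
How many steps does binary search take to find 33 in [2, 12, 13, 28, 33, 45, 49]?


Search for 33:
[0,6] mid=3 arr[3]=28
[4,6] mid=5 arr[5]=45
[4,4] mid=4 arr[4]=33
Total: 3 comparisons


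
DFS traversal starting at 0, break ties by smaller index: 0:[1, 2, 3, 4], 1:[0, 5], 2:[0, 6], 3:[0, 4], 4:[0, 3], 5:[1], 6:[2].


DFS stack-based: start with [0]
Visit order: [0, 1, 5, 2, 6, 3, 4]


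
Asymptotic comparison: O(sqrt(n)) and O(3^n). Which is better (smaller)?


sublinear grows slower than exponential (base 3)
O(sqrt(n)) is asymptotically smaller; O(3^n) grows faster


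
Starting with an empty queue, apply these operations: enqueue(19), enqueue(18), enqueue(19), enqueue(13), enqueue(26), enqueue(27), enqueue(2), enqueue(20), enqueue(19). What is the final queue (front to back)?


enqueue(19) -> [19]
enqueue(18) -> [19, 18]
enqueue(19) -> [19, 18, 19]
enqueue(13) -> [19, 18, 19, 13]
enqueue(26) -> [19, 18, 19, 13, 26]
enqueue(27) -> [19, 18, 19, 13, 26, 27]
enqueue(2) -> [19, 18, 19, 13, 26, 27, 2]
enqueue(20) -> [19, 18, 19, 13, 26, 27, 2, 20]
enqueue(19) -> [19, 18, 19, 13, 26, 27, 2, 20, 19]
Final queue (front to back): [19, 18, 19, 13, 26, 27, 2, 20, 19]


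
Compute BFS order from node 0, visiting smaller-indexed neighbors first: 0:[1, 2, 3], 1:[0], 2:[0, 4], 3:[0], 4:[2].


BFS queue: start with [0]
Visit order: [0, 1, 2, 3, 4]


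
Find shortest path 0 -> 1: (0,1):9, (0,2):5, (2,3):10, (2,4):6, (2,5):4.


Dijkstra from 0:
Distances: {0: 0, 1: 9, 2: 5, 3: 15, 4: 11, 5: 9}
Shortest distance to 1 = 9, path = [0, 1]


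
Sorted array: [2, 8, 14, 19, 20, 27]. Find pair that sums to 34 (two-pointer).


Two pointers: lo=0, hi=5
Found pair: (14, 20) summing to 34


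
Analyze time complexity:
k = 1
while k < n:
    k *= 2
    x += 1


Per nesting level: O(log n) = O(log n)
Complexity: O(log n)


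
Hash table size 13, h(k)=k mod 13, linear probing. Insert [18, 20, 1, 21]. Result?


Insertions: 18->slot 5; 20->slot 7; 1->slot 1; 21->slot 8
Table: [None, 1, None, None, None, 18, None, 20, 21, None, None, None, None]


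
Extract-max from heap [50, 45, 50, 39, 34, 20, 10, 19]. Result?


Max = 50
Replace root with last, heapify down
Resulting heap: [50, 45, 20, 39, 34, 19, 10]


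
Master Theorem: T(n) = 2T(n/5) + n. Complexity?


a=2, b=5, c=1. log_5(2)=0.431 < c=1. Case 3: O(n^c) = O(n)
Complexity: O(n)


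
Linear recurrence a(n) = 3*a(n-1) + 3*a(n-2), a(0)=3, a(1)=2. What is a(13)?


Build bottom-up:
...a(11)=2220291, a(12)=8417763, a(13)=3*8417763+3*2220291=31914162


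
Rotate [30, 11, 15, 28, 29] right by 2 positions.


Right rotate by 2: [28, 29, 30, 11, 15]


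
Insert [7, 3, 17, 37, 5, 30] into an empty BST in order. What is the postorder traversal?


Root = 7; build tree by BST insertion.
Postorder traversal: [5, 3, 30, 37, 17, 7]


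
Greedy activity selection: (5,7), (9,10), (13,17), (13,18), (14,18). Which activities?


Greedy: pick earliest-ending, then skip overlaps.
Selected (3 activities): [(5, 7), (9, 10), (13, 17)]


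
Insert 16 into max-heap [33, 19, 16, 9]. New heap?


Append 16: [33, 19, 16, 9, 16]
Bubble up: no swaps needed
Result: [33, 19, 16, 9, 16]


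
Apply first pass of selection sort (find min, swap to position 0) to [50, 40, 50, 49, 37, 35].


After one pass: [35, 40, 50, 49, 37, 50]


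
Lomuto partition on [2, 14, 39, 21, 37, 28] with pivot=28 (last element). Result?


Elements <= 28 go left of pivot.
Result: [2, 14, 21, 28, 37, 39], pivot at index 3


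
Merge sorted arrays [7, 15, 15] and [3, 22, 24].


Compare heads, take smaller each step.
Merged: [3, 7, 15, 15, 22, 24]


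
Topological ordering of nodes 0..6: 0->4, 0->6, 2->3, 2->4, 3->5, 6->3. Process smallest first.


Kahn's algorithm, process smallest node first
Order: [0, 1, 2, 4, 6, 3, 5]


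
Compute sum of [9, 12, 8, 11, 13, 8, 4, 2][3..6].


Prefix sums: [0, 9, 21, 29, 40, 53, 61, 65, 67]
Sum[3..6] = prefix[7] - prefix[3] = 65 - 29 = 36


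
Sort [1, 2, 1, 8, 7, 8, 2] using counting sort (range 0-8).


Count array: [0, 2, 2, 0, 0, 0, 0, 1, 2]
Reconstruct: [1, 1, 2, 2, 7, 8, 8]


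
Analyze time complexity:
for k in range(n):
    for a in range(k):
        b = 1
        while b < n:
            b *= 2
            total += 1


Per nesting level: O(n) * O(n) [triangular over k] * O(log n) = O(n^2 log n)
Complexity: O(n^2 log n)


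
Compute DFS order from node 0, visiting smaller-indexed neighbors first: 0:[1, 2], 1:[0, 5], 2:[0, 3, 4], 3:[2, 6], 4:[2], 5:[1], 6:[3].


DFS stack-based: start with [0]
Visit order: [0, 1, 5, 2, 3, 6, 4]


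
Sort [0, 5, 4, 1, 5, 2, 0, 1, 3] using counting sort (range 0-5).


Count array: [2, 2, 1, 1, 1, 2]
Reconstruct: [0, 0, 1, 1, 2, 3, 4, 5, 5]


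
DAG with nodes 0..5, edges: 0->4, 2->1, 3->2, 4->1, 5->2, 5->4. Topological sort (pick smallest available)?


Kahn's algorithm, process smallest node first
Order: [0, 3, 5, 2, 4, 1]


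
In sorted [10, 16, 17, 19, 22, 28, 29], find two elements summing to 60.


Two pointers: lo=0, hi=6
No pair sums to 60


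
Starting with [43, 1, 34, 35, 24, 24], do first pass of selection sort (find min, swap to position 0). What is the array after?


After one pass: [1, 43, 34, 35, 24, 24]


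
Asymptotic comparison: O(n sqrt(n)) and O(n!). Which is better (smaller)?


n^1.5 grows slower than factorial
O(n sqrt(n)) is asymptotically smaller; O(n!) grows faster


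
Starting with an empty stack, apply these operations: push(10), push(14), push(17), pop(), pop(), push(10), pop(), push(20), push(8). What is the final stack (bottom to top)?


push(10) -> [10]
push(14) -> [10, 14]
push(17) -> [10, 14, 17]
pop() returns 17 -> [10, 14]
pop() returns 14 -> [10]
push(10) -> [10, 10]
pop() returns 10 -> [10]
push(20) -> [10, 20]
push(8) -> [10, 20, 8]
Final stack (bottom to top): [10, 20, 8]


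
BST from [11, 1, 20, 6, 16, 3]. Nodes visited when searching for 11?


BST root = 11
Search for 11: compare at each node
Path: [11]


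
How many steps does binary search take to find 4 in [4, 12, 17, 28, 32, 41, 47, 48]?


Search for 4:
[0,7] mid=3 arr[3]=28
[0,2] mid=1 arr[1]=12
[0,0] mid=0 arr[0]=4
Total: 3 comparisons


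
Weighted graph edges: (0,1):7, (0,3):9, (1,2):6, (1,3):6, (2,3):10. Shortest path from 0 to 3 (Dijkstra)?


Dijkstra from 0:
Distances: {0: 0, 1: 7, 2: 13, 3: 9}
Shortest distance to 3 = 9, path = [0, 3]


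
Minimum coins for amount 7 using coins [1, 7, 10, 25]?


dp[0]=0; dp[i]=1+min(dp[i-c] for c in coins)
...dp[2]=2, dp[3]=3, dp[4]=4, dp[5]=5, dp[6]=6, dp[7]=1
Minimum coins for 7 = 1


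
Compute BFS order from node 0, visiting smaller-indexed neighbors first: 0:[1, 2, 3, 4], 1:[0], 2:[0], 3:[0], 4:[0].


BFS queue: start with [0]
Visit order: [0, 1, 2, 3, 4]


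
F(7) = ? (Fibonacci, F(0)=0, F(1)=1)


F(n)=F(n-1)+F(n-2)
...F(5)=5, F(6)=8, F(7)=13


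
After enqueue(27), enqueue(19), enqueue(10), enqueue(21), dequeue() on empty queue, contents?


enqueue(27) -> [27]
enqueue(19) -> [27, 19]
enqueue(10) -> [27, 19, 10]
enqueue(21) -> [27, 19, 10, 21]
dequeue() returns 27 -> [19, 10, 21]
Final queue (front to back): [19, 10, 21]


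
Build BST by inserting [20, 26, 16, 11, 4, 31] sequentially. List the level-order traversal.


Root = 20; build tree by BST insertion.
Level-Order traversal: [20, 16, 26, 11, 31, 4]


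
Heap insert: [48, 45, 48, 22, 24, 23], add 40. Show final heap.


Append 40: [48, 45, 48, 22, 24, 23, 40]
Bubble up: no swaps needed
Result: [48, 45, 48, 22, 24, 23, 40]


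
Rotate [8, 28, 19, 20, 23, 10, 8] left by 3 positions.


Left rotate by 3: [20, 23, 10, 8, 8, 28, 19]


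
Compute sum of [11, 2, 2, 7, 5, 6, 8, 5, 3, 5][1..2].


Prefix sums: [0, 11, 13, 15, 22, 27, 33, 41, 46, 49, 54]
Sum[1..2] = prefix[3] - prefix[1] = 15 - 11 = 4


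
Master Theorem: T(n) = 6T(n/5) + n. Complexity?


a=6, b=5, c=1. log_5(6)=1.113 > c=1. Case 1: O(n^log_b(a)) = O(n^1.113)
Complexity: O(n^1.113)


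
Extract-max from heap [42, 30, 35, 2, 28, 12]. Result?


Max = 42
Replace root with last, heapify down
Resulting heap: [35, 30, 12, 2, 28]


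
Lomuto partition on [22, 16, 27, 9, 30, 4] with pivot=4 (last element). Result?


Elements <= 4 go left of pivot.
Result: [4, 16, 27, 9, 30, 22], pivot at index 0


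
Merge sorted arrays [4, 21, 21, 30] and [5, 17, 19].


Compare heads, take smaller each step.
Merged: [4, 5, 17, 19, 21, 21, 30]


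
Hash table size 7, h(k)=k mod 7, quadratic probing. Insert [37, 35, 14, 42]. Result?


Insertions: 37->slot 2; 35->slot 0; 14->slot 1; 42->slot 4
Table: [35, 14, 37, None, 42, None, None]


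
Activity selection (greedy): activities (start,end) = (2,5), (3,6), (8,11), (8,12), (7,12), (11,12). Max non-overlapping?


Greedy: pick earliest-ending, then skip overlaps.
Selected (3 activities): [(2, 5), (8, 11), (11, 12)]


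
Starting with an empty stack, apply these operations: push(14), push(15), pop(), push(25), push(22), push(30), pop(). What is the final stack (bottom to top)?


push(14) -> [14]
push(15) -> [14, 15]
pop() returns 15 -> [14]
push(25) -> [14, 25]
push(22) -> [14, 25, 22]
push(30) -> [14, 25, 22, 30]
pop() returns 30 -> [14, 25, 22]
Final stack (bottom to top): [14, 25, 22]


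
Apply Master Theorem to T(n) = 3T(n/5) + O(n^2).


a=3, b=5, c=2. log_5(3)=0.683 < c=2. Case 3: O(n^c) = O(n^2)
Complexity: O(n^2)


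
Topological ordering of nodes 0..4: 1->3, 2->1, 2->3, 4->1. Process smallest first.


Kahn's algorithm, process smallest node first
Order: [0, 2, 4, 1, 3]


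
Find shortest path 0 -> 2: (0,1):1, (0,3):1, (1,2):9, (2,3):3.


Dijkstra from 0:
Distances: {0: 0, 1: 1, 2: 4, 3: 1}
Shortest distance to 2 = 4, path = [0, 3, 2]


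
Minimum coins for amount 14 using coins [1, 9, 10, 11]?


dp[0]=0; dp[i]=1+min(dp[i-c] for c in coins)
...dp[9]=1, dp[10]=1, dp[11]=1, dp[12]=2, dp[13]=3, dp[14]=4
Minimum coins for 14 = 4


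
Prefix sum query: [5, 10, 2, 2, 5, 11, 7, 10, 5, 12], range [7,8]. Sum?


Prefix sums: [0, 5, 15, 17, 19, 24, 35, 42, 52, 57, 69]
Sum[7..8] = prefix[9] - prefix[7] = 57 - 42 = 15


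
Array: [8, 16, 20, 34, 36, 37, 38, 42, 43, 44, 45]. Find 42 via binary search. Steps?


Search for 42:
[0,10] mid=5 arr[5]=37
[6,10] mid=8 arr[8]=43
[6,7] mid=6 arr[6]=38
[7,7] mid=7 arr[7]=42
Total: 4 comparisons


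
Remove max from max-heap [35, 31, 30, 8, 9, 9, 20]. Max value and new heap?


Max = 35
Replace root with last, heapify down
Resulting heap: [31, 20, 30, 8, 9, 9]


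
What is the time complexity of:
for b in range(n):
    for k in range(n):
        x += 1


Per nesting level: O(n) * O(n) = O(n^2)
Complexity: O(n^2)


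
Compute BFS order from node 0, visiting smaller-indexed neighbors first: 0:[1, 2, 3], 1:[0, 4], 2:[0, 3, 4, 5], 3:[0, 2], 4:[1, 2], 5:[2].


BFS queue: start with [0]
Visit order: [0, 1, 2, 3, 4, 5]


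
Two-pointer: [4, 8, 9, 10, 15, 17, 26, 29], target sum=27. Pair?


Two pointers: lo=0, hi=7
Found pair: (10, 17) summing to 27


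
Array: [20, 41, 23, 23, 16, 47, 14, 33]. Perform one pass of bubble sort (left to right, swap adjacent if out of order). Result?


After one pass: [20, 23, 23, 16, 41, 14, 33, 47]


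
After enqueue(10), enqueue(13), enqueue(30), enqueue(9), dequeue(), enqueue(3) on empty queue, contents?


enqueue(10) -> [10]
enqueue(13) -> [10, 13]
enqueue(30) -> [10, 13, 30]
enqueue(9) -> [10, 13, 30, 9]
dequeue() returns 10 -> [13, 30, 9]
enqueue(3) -> [13, 30, 9, 3]
Final queue (front to back): [13, 30, 9, 3]


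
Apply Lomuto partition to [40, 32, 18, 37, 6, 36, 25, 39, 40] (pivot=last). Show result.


Elements <= 40 go left of pivot.
Result: [40, 32, 18, 37, 6, 36, 25, 39, 40], pivot at index 8


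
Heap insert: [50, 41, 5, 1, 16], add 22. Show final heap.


Append 22: [50, 41, 5, 1, 16, 22]
Bubble up: swap idx 5(22) with idx 2(5)
Result: [50, 41, 22, 1, 16, 5]


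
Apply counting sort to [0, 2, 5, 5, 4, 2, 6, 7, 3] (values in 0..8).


Count array: [1, 0, 2, 1, 1, 2, 1, 1, 0]
Reconstruct: [0, 2, 2, 3, 4, 5, 5, 6, 7]


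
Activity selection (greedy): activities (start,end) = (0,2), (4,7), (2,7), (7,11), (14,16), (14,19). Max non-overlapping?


Greedy: pick earliest-ending, then skip overlaps.
Selected (4 activities): [(0, 2), (4, 7), (7, 11), (14, 16)]


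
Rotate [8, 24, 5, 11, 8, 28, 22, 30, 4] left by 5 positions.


Left rotate by 5: [28, 22, 30, 4, 8, 24, 5, 11, 8]


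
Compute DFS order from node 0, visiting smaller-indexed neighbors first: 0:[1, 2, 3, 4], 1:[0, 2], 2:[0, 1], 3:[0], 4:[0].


DFS stack-based: start with [0]
Visit order: [0, 1, 2, 3, 4]


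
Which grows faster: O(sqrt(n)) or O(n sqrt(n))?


sublinear grows slower than n^1.5
O(sqrt(n)) is asymptotically smaller; O(n sqrt(n)) grows faster


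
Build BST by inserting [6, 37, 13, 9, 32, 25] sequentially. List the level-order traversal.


Root = 6; build tree by BST insertion.
Level-Order traversal: [6, 37, 13, 9, 32, 25]


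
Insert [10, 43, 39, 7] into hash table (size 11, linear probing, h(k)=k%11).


Insertions: 10->slot 10; 43->slot 0; 39->slot 6; 7->slot 7
Table: [43, None, None, None, None, None, 39, 7, None, None, 10]


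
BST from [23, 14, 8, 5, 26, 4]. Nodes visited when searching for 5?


BST root = 23
Search for 5: compare at each node
Path: [23, 14, 8, 5]


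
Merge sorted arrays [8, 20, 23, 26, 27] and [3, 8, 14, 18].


Compare heads, take smaller each step.
Merged: [3, 8, 8, 14, 18, 20, 23, 26, 27]


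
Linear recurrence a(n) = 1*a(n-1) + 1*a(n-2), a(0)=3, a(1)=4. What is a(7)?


Build bottom-up:
...a(5)=29, a(6)=47, a(7)=1*47+1*29=76


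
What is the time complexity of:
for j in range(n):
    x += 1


Per nesting level: O(n) = O(n)
Complexity: O(n)


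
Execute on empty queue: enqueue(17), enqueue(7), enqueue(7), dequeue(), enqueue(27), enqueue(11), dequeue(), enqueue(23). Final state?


enqueue(17) -> [17]
enqueue(7) -> [17, 7]
enqueue(7) -> [17, 7, 7]
dequeue() returns 17 -> [7, 7]
enqueue(27) -> [7, 7, 27]
enqueue(11) -> [7, 7, 27, 11]
dequeue() returns 7 -> [7, 27, 11]
enqueue(23) -> [7, 27, 11, 23]
Final queue (front to back): [7, 27, 11, 23]


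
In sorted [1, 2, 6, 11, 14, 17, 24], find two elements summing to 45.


Two pointers: lo=0, hi=6
No pair sums to 45


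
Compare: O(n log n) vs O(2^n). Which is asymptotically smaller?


linearithmic grows slower than exponential
O(n log n) is asymptotically smaller; O(2^n) grows faster


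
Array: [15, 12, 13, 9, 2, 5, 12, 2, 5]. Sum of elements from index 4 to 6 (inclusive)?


Prefix sums: [0, 15, 27, 40, 49, 51, 56, 68, 70, 75]
Sum[4..6] = prefix[7] - prefix[4] = 68 - 49 = 19


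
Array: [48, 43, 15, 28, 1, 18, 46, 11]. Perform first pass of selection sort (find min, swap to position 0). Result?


After one pass: [1, 43, 15, 28, 48, 18, 46, 11]


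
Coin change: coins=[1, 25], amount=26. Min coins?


dp[0]=0; dp[i]=1+min(dp[i-c] for c in coins)
...dp[21]=21, dp[22]=22, dp[23]=23, dp[24]=24, dp[25]=1, dp[26]=2
Minimum coins for 26 = 2


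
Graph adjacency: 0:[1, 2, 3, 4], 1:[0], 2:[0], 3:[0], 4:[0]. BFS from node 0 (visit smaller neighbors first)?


BFS queue: start with [0]
Visit order: [0, 1, 2, 3, 4]


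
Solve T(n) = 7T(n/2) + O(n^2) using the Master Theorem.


a=7, b=2, c=2. log_2(7)=2.807 > c=2. Case 1: O(n^log_b(a)) = O(n^2.807)
Complexity: O(n^2.807)


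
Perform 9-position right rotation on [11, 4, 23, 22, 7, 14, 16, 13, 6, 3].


Right rotate by 9: [4, 23, 22, 7, 14, 16, 13, 6, 3, 11]


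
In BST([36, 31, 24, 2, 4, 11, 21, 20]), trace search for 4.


BST root = 36
Search for 4: compare at each node
Path: [36, 31, 24, 2, 4]


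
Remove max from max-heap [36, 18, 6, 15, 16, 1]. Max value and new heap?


Max = 36
Replace root with last, heapify down
Resulting heap: [18, 16, 6, 15, 1]


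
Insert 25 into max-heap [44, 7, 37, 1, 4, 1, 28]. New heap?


Append 25: [44, 7, 37, 1, 4, 1, 28, 25]
Bubble up: swap idx 7(25) with idx 3(1); swap idx 3(25) with idx 1(7)
Result: [44, 25, 37, 7, 4, 1, 28, 1]


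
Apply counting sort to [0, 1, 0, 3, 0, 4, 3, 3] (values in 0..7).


Count array: [3, 1, 0, 3, 1, 0, 0, 0]
Reconstruct: [0, 0, 0, 1, 3, 3, 3, 4]


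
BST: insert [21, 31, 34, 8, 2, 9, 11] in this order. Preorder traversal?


Root = 21; build tree by BST insertion.
Preorder traversal: [21, 8, 2, 9, 11, 31, 34]


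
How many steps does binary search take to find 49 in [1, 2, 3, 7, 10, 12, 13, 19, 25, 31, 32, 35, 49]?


Search for 49:
[0,12] mid=6 arr[6]=13
[7,12] mid=9 arr[9]=31
[10,12] mid=11 arr[11]=35
[12,12] mid=12 arr[12]=49
Total: 4 comparisons


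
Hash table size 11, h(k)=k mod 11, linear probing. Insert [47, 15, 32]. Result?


Insertions: 47->slot 3; 15->slot 4; 32->slot 10
Table: [None, None, None, 47, 15, None, None, None, None, None, 32]


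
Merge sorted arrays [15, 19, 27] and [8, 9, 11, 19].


Compare heads, take smaller each step.
Merged: [8, 9, 11, 15, 19, 19, 27]


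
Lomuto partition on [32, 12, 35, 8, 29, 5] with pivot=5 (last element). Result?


Elements <= 5 go left of pivot.
Result: [5, 12, 35, 8, 29, 32], pivot at index 0


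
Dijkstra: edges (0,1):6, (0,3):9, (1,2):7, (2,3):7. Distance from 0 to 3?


Dijkstra from 0:
Distances: {0: 0, 1: 6, 2: 13, 3: 9}
Shortest distance to 3 = 9, path = [0, 3]


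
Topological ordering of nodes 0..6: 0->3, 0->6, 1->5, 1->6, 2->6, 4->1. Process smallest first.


Kahn's algorithm, process smallest node first
Order: [0, 2, 3, 4, 1, 5, 6]


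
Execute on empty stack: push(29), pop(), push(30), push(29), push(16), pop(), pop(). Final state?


push(29) -> [29]
pop() returns 29 -> []
push(30) -> [30]
push(29) -> [30, 29]
push(16) -> [30, 29, 16]
pop() returns 16 -> [30, 29]
pop() returns 29 -> [30]
Final stack (bottom to top): [30]


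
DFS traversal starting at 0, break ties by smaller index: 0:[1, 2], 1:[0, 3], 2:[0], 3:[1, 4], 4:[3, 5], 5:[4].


DFS stack-based: start with [0]
Visit order: [0, 1, 3, 4, 5, 2]


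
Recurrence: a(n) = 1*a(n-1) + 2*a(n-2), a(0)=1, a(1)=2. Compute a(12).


Build bottom-up:
...a(10)=1024, a(11)=2048, a(12)=1*2048+2*1024=4096


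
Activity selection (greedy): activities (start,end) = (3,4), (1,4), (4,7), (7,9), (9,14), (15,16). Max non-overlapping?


Greedy: pick earliest-ending, then skip overlaps.
Selected (5 activities): [(3, 4), (4, 7), (7, 9), (9, 14), (15, 16)]


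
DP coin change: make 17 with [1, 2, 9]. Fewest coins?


dp[0]=0; dp[i]=1+min(dp[i-c] for c in coins)
...dp[12]=3, dp[13]=3, dp[14]=4, dp[15]=4, dp[16]=5, dp[17]=5
Minimum coins for 17 = 5


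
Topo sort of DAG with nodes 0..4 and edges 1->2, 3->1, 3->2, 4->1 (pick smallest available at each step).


Kahn's algorithm, process smallest node first
Order: [0, 3, 4, 1, 2]


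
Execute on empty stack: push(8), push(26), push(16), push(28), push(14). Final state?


push(8) -> [8]
push(26) -> [8, 26]
push(16) -> [8, 26, 16]
push(28) -> [8, 26, 16, 28]
push(14) -> [8, 26, 16, 28, 14]
Final stack (bottom to top): [8, 26, 16, 28, 14]


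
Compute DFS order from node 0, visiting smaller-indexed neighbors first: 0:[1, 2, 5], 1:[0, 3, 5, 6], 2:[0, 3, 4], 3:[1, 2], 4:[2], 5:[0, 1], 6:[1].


DFS stack-based: start with [0]
Visit order: [0, 1, 3, 2, 4, 5, 6]


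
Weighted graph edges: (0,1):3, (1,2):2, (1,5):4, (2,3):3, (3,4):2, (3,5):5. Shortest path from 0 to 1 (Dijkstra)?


Dijkstra from 0:
Distances: {0: 0, 1: 3, 2: 5, 3: 8, 4: 10, 5: 7}
Shortest distance to 1 = 3, path = [0, 1]


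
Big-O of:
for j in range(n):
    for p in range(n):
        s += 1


Per nesting level: O(n) * O(n) = O(n^2)
Complexity: O(n^2)


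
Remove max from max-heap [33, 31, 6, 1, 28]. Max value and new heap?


Max = 33
Replace root with last, heapify down
Resulting heap: [31, 28, 6, 1]


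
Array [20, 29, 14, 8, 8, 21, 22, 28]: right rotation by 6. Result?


Right rotate by 6: [14, 8, 8, 21, 22, 28, 20, 29]


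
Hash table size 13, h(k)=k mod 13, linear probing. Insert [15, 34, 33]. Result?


Insertions: 15->slot 2; 34->slot 8; 33->slot 7
Table: [None, None, 15, None, None, None, None, 33, 34, None, None, None, None]


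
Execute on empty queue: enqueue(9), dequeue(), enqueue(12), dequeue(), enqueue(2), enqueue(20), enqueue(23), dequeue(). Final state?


enqueue(9) -> [9]
dequeue() returns 9 -> []
enqueue(12) -> [12]
dequeue() returns 12 -> []
enqueue(2) -> [2]
enqueue(20) -> [2, 20]
enqueue(23) -> [2, 20, 23]
dequeue() returns 2 -> [20, 23]
Final queue (front to back): [20, 23]


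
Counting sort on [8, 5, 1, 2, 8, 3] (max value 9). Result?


Count array: [0, 1, 1, 1, 0, 1, 0, 0, 2, 0]
Reconstruct: [1, 2, 3, 5, 8, 8]


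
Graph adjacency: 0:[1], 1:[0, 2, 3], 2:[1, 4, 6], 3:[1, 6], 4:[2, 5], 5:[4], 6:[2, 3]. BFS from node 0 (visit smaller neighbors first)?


BFS queue: start with [0]
Visit order: [0, 1, 2, 3, 4, 6, 5]


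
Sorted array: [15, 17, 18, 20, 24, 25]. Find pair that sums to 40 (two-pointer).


Two pointers: lo=0, hi=5
Found pair: (15, 25) summing to 40


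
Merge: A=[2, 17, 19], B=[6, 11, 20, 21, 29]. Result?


Compare heads, take smaller each step.
Merged: [2, 6, 11, 17, 19, 20, 21, 29]


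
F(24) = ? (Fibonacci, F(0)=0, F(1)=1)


F(n)=F(n-1)+F(n-2)
...F(22)=17711, F(23)=28657, F(24)=46368


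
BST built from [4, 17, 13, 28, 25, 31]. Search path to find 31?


BST root = 4
Search for 31: compare at each node
Path: [4, 17, 28, 31]


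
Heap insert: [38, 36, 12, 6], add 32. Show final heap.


Append 32: [38, 36, 12, 6, 32]
Bubble up: no swaps needed
Result: [38, 36, 12, 6, 32]


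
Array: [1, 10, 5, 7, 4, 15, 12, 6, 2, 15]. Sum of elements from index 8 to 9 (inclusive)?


Prefix sums: [0, 1, 11, 16, 23, 27, 42, 54, 60, 62, 77]
Sum[8..9] = prefix[10] - prefix[8] = 77 - 60 = 17


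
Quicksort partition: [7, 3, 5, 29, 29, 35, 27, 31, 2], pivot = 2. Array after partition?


Elements <= 2 go left of pivot.
Result: [2, 3, 5, 29, 29, 35, 27, 31, 7], pivot at index 0


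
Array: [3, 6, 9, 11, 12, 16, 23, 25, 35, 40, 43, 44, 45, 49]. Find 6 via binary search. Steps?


Search for 6:
[0,13] mid=6 arr[6]=23
[0,5] mid=2 arr[2]=9
[0,1] mid=0 arr[0]=3
[1,1] mid=1 arr[1]=6
Total: 4 comparisons


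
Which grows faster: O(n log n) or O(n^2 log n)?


linearithmic grows slower than n^2 log n
O(n log n) is asymptotically smaller; O(n^2 log n) grows faster


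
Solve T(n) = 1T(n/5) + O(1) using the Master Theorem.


a=1, b=5, c=0. log_5(1)=0 = c=0. Case 2: O(n^c log n) = O(log n)
Complexity: O(log n)


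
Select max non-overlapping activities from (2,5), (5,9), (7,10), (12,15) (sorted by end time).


Greedy: pick earliest-ending, then skip overlaps.
Selected (3 activities): [(2, 5), (5, 9), (12, 15)]


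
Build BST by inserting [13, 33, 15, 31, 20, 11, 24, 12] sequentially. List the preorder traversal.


Root = 13; build tree by BST insertion.
Preorder traversal: [13, 11, 12, 33, 15, 31, 20, 24]


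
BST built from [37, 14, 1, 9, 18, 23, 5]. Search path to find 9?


BST root = 37
Search for 9: compare at each node
Path: [37, 14, 1, 9]


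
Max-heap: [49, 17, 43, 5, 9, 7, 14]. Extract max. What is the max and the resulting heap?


Max = 49
Replace root with last, heapify down
Resulting heap: [43, 17, 14, 5, 9, 7]


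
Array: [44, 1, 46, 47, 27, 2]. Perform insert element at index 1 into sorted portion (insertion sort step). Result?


After one pass: [1, 44, 46, 47, 27, 2]


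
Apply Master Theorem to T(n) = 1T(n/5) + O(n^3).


a=1, b=5, c=3. log_5(1)=0 < c=3. Case 3: O(n^c) = O(n^3)
Complexity: O(n^3)


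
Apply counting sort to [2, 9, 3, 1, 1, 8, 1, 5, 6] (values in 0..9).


Count array: [0, 3, 1, 1, 0, 1, 1, 0, 1, 1]
Reconstruct: [1, 1, 1, 2, 3, 5, 6, 8, 9]


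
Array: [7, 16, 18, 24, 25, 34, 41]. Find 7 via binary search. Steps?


Search for 7:
[0,6] mid=3 arr[3]=24
[0,2] mid=1 arr[1]=16
[0,0] mid=0 arr[0]=7
Total: 3 comparisons


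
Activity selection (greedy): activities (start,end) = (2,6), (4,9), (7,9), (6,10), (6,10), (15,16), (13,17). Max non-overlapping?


Greedy: pick earliest-ending, then skip overlaps.
Selected (3 activities): [(2, 6), (7, 9), (15, 16)]


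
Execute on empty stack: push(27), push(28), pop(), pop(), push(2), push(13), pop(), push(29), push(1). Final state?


push(27) -> [27]
push(28) -> [27, 28]
pop() returns 28 -> [27]
pop() returns 27 -> []
push(2) -> [2]
push(13) -> [2, 13]
pop() returns 13 -> [2]
push(29) -> [2, 29]
push(1) -> [2, 29, 1]
Final stack (bottom to top): [2, 29, 1]


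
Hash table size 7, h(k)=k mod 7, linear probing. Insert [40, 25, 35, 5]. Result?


Insertions: 40->slot 5; 25->slot 4; 35->slot 0; 5->slot 6
Table: [35, None, None, None, 25, 40, 5]


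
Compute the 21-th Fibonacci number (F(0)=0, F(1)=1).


F(n)=F(n-1)+F(n-2)
...F(19)=4181, F(20)=6765, F(21)=10946


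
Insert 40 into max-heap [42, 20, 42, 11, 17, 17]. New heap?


Append 40: [42, 20, 42, 11, 17, 17, 40]
Bubble up: no swaps needed
Result: [42, 20, 42, 11, 17, 17, 40]


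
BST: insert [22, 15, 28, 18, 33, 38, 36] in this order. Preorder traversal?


Root = 22; build tree by BST insertion.
Preorder traversal: [22, 15, 18, 28, 33, 38, 36]


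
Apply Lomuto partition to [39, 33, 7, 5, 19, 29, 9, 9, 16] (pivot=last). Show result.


Elements <= 16 go left of pivot.
Result: [7, 5, 9, 9, 16, 29, 39, 33, 19], pivot at index 4


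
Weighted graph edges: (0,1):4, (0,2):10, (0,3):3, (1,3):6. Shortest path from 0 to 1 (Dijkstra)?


Dijkstra from 0:
Distances: {0: 0, 1: 4, 2: 10, 3: 3}
Shortest distance to 1 = 4, path = [0, 1]


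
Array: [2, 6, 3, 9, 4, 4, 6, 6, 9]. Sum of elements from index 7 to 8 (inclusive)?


Prefix sums: [0, 2, 8, 11, 20, 24, 28, 34, 40, 49]
Sum[7..8] = prefix[9] - prefix[7] = 49 - 34 = 15


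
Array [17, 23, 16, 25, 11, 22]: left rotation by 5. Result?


Left rotate by 5: [22, 17, 23, 16, 25, 11]


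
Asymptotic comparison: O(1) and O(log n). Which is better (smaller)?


constant grows slower than logarithmic
O(1) is asymptotically smaller; O(log n) grows faster


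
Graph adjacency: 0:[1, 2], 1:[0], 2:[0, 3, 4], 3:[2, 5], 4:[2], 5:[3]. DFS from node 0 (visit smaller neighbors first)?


DFS stack-based: start with [0]
Visit order: [0, 1, 2, 3, 5, 4]


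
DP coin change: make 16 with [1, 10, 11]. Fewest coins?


dp[0]=0; dp[i]=1+min(dp[i-c] for c in coins)
...dp[11]=1, dp[12]=2, dp[13]=3, dp[14]=4, dp[15]=5, dp[16]=6
Minimum coins for 16 = 6


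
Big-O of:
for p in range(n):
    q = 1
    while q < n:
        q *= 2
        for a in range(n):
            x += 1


Per nesting level: O(n) * O(log n) * O(n) = O(n^2 log n)
Complexity: O(n^2 log n)


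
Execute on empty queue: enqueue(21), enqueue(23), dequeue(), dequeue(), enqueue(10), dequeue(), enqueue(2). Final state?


enqueue(21) -> [21]
enqueue(23) -> [21, 23]
dequeue() returns 21 -> [23]
dequeue() returns 23 -> []
enqueue(10) -> [10]
dequeue() returns 10 -> []
enqueue(2) -> [2]
Final queue (front to back): [2]


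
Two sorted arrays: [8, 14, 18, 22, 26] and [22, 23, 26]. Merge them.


Compare heads, take smaller each step.
Merged: [8, 14, 18, 22, 22, 23, 26, 26]


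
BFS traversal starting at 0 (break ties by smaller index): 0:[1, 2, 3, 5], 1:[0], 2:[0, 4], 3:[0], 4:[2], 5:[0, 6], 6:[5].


BFS queue: start with [0]
Visit order: [0, 1, 2, 3, 5, 4, 6]


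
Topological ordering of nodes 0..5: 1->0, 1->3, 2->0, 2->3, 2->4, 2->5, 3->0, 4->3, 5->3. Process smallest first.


Kahn's algorithm, process smallest node first
Order: [1, 2, 4, 5, 3, 0]


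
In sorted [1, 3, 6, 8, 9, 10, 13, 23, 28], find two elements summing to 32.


Two pointers: lo=0, hi=8
Found pair: (9, 23) summing to 32


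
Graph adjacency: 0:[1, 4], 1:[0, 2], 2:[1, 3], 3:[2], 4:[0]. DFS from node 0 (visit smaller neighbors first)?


DFS stack-based: start with [0]
Visit order: [0, 1, 2, 3, 4]


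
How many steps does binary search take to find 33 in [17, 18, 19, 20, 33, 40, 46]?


Search for 33:
[0,6] mid=3 arr[3]=20
[4,6] mid=5 arr[5]=40
[4,4] mid=4 arr[4]=33
Total: 3 comparisons


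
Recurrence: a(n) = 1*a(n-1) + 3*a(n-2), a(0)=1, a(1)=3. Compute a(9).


Build bottom-up:
...a(7)=411, a(8)=942, a(9)=1*942+3*411=2175


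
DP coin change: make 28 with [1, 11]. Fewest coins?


dp[0]=0; dp[i]=1+min(dp[i-c] for c in coins)
...dp[23]=3, dp[24]=4, dp[25]=5, dp[26]=6, dp[27]=7, dp[28]=8
Minimum coins for 28 = 8


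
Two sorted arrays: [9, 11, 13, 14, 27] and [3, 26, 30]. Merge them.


Compare heads, take smaller each step.
Merged: [3, 9, 11, 13, 14, 26, 27, 30]


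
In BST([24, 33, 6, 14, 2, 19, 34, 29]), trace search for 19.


BST root = 24
Search for 19: compare at each node
Path: [24, 6, 14, 19]


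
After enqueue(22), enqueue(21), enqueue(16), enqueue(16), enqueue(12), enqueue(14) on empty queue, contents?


enqueue(22) -> [22]
enqueue(21) -> [22, 21]
enqueue(16) -> [22, 21, 16]
enqueue(16) -> [22, 21, 16, 16]
enqueue(12) -> [22, 21, 16, 16, 12]
enqueue(14) -> [22, 21, 16, 16, 12, 14]
Final queue (front to back): [22, 21, 16, 16, 12, 14]


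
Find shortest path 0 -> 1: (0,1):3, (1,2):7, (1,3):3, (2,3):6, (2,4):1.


Dijkstra from 0:
Distances: {0: 0, 1: 3, 2: 10, 3: 6, 4: 11}
Shortest distance to 1 = 3, path = [0, 1]


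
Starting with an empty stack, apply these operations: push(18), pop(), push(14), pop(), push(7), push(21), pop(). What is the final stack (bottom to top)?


push(18) -> [18]
pop() returns 18 -> []
push(14) -> [14]
pop() returns 14 -> []
push(7) -> [7]
push(21) -> [7, 21]
pop() returns 21 -> [7]
Final stack (bottom to top): [7]


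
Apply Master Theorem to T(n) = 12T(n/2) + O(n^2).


a=12, b=2, c=2. log_2(12)=3.585 > c=2. Case 1: O(n^log_b(a)) = O(n^3.585)
Complexity: O(n^3.585)


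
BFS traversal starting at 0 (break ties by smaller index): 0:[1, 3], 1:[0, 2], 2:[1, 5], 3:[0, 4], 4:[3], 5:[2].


BFS queue: start with [0]
Visit order: [0, 1, 3, 2, 4, 5]


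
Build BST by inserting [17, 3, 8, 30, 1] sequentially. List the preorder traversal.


Root = 17; build tree by BST insertion.
Preorder traversal: [17, 3, 1, 8, 30]


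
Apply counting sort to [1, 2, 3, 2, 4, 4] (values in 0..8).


Count array: [0, 1, 2, 1, 2, 0, 0, 0, 0]
Reconstruct: [1, 2, 2, 3, 4, 4]


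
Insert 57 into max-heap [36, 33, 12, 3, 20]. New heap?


Append 57: [36, 33, 12, 3, 20, 57]
Bubble up: swap idx 5(57) with idx 2(12); swap idx 2(57) with idx 0(36)
Result: [57, 33, 36, 3, 20, 12]


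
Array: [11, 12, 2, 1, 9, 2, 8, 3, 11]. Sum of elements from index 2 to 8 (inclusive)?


Prefix sums: [0, 11, 23, 25, 26, 35, 37, 45, 48, 59]
Sum[2..8] = prefix[9] - prefix[2] = 59 - 23 = 36


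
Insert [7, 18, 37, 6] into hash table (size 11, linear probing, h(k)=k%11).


Insertions: 7->slot 7; 18->slot 8; 37->slot 4; 6->slot 6
Table: [None, None, None, None, 37, None, 6, 7, 18, None, None]


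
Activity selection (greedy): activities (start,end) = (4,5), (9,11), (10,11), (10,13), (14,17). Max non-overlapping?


Greedy: pick earliest-ending, then skip overlaps.
Selected (3 activities): [(4, 5), (9, 11), (14, 17)]


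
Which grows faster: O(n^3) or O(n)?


linear grows slower than cubic
O(n) is asymptotically smaller; O(n^3) grows faster


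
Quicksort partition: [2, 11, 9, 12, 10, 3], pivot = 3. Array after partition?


Elements <= 3 go left of pivot.
Result: [2, 3, 9, 12, 10, 11], pivot at index 1


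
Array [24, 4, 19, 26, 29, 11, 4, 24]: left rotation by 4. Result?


Left rotate by 4: [29, 11, 4, 24, 24, 4, 19, 26]


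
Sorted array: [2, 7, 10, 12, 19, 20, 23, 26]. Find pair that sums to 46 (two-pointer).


Two pointers: lo=0, hi=7
Found pair: (20, 26) summing to 46


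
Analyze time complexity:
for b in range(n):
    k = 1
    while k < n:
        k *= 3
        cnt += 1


Per nesting level: O(n) * O(log n) = O(n log n)
Complexity: O(n log n)


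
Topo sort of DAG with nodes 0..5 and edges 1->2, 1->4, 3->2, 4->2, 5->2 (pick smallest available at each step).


Kahn's algorithm, process smallest node first
Order: [0, 1, 3, 4, 5, 2]


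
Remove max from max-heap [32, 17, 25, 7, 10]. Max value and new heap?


Max = 32
Replace root with last, heapify down
Resulting heap: [25, 17, 10, 7]


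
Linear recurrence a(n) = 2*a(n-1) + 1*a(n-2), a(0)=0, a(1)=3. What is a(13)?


Build bottom-up:
...a(11)=17223, a(12)=41580, a(13)=2*41580+1*17223=100383


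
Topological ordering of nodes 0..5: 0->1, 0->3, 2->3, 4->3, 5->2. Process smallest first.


Kahn's algorithm, process smallest node first
Order: [0, 1, 4, 5, 2, 3]


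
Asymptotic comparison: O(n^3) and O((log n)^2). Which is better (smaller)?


polylogarithmic grows slower than cubic
O((log n)^2) is asymptotically smaller; O(n^3) grows faster


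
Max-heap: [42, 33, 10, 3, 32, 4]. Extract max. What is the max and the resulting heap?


Max = 42
Replace root with last, heapify down
Resulting heap: [33, 32, 10, 3, 4]


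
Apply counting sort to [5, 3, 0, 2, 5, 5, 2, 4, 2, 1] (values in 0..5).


Count array: [1, 1, 3, 1, 1, 3]
Reconstruct: [0, 1, 2, 2, 2, 3, 4, 5, 5, 5]


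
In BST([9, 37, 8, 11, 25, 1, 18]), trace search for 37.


BST root = 9
Search for 37: compare at each node
Path: [9, 37]


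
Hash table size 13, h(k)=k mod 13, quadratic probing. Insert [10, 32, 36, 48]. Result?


Insertions: 10->slot 10; 32->slot 6; 36->slot 11; 48->slot 9
Table: [None, None, None, None, None, None, 32, None, None, 48, 10, 36, None]


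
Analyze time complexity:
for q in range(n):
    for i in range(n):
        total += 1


Per nesting level: O(n) * O(n) = O(n^2)
Complexity: O(n^2)


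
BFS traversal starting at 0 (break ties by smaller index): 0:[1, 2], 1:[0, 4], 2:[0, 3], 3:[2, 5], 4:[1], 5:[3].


BFS queue: start with [0]
Visit order: [0, 1, 2, 4, 3, 5]


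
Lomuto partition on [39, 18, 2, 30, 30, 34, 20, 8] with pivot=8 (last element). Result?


Elements <= 8 go left of pivot.
Result: [2, 8, 39, 30, 30, 34, 20, 18], pivot at index 1


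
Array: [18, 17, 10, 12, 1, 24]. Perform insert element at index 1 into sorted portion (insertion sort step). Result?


After one pass: [17, 18, 10, 12, 1, 24]
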